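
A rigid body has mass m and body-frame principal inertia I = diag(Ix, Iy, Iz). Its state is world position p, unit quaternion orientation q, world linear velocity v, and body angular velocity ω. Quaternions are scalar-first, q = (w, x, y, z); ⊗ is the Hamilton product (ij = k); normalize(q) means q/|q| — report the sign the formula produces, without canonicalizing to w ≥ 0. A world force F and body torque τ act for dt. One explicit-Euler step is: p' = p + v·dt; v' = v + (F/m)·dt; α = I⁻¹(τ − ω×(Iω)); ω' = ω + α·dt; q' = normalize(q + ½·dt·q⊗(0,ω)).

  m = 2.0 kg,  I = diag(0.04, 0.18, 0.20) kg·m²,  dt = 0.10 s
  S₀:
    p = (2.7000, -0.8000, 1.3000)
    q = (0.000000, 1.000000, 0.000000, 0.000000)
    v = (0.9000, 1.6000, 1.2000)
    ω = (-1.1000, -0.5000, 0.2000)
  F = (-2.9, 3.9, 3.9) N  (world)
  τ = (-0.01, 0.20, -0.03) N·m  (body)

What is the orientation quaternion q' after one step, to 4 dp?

2q̇ = q⊗(0,ω) = (1.1000000, 0.0000000, -0.2000000, -0.5000000)
updated quaternion q' = (0.0549, 0.9981, -0.0100, -0.0250)

q' = (0.0549, 0.9981, -0.0100, -0.0250)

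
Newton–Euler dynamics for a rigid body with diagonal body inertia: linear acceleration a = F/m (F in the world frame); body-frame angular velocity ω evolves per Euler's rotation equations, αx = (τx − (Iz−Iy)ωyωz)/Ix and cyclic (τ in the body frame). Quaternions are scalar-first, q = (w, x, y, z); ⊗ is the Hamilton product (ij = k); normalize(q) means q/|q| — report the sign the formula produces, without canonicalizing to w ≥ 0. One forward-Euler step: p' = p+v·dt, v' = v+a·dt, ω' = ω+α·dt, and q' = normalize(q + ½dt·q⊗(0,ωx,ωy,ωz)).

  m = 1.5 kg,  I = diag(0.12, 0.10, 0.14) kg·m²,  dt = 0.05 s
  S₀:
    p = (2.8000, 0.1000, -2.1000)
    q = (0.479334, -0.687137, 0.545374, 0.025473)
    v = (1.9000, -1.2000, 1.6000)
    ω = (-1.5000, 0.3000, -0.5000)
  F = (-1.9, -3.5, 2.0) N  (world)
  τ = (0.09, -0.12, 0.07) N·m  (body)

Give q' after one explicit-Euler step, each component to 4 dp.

Hamilton product q⊗(0,ω) = (-1.1815812, -0.9993299, -0.2379778, 0.3722529)
updated quaternion q' = (0.4494, -0.7115, 0.5390, 0.0348)

q' = (0.4494, -0.7115, 0.5390, 0.0348)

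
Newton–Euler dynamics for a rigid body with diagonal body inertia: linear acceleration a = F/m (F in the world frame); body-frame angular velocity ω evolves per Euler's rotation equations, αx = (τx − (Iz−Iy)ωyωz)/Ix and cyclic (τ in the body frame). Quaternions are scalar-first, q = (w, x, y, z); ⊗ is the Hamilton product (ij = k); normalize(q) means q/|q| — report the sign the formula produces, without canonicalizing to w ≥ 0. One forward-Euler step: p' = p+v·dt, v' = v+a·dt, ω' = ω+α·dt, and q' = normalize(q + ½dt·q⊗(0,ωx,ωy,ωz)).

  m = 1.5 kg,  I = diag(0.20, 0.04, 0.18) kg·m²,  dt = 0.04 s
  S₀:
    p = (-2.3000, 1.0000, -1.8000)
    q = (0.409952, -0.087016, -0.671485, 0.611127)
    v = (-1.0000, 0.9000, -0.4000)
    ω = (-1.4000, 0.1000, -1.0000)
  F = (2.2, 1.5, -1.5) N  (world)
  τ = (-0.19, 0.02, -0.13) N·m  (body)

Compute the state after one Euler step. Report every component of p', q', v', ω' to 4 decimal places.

precession coupling ω×(Iω) = (-0.0140, 0.0280, 0.0224)
angular accel α = (-0.8800, -0.2000, -0.8467)
ω + α·dt = (-1.4352, 0.0920, -1.0339)
Hamilton product q⊗(0,ω) = (0.5564531, 0.0364395, -0.9015986, -1.3587326)
updated quaternion q' = (0.4208, -0.0862, -0.6891, 0.5836)
p' = p + v·dt = (-2.3400, 1.0360, -1.8160)
v + (F/m)dt = (-0.9413, 0.9400, -0.4400)

p' = (-2.3400, 1.0360, -1.8160)
q' = (0.4208, -0.0862, -0.6891, 0.5836)
v' = (-0.9413, 0.9400, -0.4400)
ω' = (-1.4352, 0.0920, -1.0339)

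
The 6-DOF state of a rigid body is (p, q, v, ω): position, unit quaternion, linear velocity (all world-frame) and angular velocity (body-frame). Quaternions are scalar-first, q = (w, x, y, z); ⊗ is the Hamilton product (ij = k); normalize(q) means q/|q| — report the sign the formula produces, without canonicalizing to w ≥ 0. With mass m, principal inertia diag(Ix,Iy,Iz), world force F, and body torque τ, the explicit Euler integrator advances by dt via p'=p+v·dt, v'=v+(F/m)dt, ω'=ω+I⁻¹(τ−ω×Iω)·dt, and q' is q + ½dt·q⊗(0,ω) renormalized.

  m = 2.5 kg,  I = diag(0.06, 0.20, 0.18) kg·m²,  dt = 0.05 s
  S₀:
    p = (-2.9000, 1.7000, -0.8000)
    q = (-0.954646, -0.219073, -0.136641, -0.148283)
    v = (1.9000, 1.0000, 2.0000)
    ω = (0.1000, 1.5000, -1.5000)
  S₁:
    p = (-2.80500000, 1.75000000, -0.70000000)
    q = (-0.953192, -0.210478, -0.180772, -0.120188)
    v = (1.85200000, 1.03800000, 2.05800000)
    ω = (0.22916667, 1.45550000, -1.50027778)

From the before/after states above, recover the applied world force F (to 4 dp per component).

velocity change Δv = (-0.04800000, 0.03800000, 0.05800000)
applied force F = (-2.4000, 1.9000, 2.9000)

F = (-2.4000, 1.9000, 2.9000)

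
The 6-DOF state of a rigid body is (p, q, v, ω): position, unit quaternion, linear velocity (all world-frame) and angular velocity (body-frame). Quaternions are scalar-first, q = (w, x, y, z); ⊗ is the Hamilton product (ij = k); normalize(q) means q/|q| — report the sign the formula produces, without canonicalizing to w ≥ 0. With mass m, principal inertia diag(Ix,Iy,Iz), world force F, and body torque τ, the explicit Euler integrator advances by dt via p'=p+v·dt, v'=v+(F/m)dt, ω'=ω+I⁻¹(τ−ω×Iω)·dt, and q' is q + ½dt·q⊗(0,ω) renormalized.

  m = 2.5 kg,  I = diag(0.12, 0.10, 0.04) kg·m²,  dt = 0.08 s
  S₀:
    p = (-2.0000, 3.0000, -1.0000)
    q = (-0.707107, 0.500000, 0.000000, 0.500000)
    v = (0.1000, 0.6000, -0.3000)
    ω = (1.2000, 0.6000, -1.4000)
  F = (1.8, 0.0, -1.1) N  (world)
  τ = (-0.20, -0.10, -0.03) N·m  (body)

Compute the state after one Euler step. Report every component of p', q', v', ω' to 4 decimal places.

p' = (-1.9920, 3.0480, -1.0240)
q' = (-0.7010, 0.4527, 0.0349, 0.5499)
v' = (0.1576, 0.6000, -0.3352)
ω' = (1.0331, 0.6275, -1.4312)

new position p' = (-1.9920, 3.0480, -1.0240)
new velocity v' = (0.1576, 0.6000, -0.3352)
α = I⁻¹(τ − ω×Iω) = (-2.0867, 0.3440, -0.3900)
ω + α·dt = (1.0331, 0.6275, -1.4312)
2q̇ = q⊗(0,ω) = (0.1000000, -1.1485284, 0.8757358, 1.2899498)
q' = normalize(q + ½dt·q⊗(0,ω)) = (-0.7010, 0.4527, 0.0349, 0.5499)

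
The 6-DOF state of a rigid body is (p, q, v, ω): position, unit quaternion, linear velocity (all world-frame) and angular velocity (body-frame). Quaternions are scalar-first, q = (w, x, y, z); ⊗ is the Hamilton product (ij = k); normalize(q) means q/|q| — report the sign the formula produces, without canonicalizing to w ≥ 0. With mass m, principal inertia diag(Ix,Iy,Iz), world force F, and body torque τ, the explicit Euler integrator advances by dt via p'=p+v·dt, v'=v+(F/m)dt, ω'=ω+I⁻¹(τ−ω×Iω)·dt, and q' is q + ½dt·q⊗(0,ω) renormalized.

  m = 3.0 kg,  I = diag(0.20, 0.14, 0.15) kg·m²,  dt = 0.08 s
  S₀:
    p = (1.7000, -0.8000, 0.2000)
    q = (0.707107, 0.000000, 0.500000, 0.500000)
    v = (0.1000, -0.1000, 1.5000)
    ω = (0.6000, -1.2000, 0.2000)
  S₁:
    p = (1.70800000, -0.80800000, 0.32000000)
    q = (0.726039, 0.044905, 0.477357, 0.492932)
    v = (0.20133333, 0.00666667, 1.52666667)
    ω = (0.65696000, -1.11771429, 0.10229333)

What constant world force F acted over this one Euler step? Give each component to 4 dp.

F = (3.8000, 4.0000, 1.0000)

Δv = v₁−v₀ = (0.10133333, 0.10666667, 0.02666667)
F = m·Δv/dt = (3.8000, 4.0000, 1.0000)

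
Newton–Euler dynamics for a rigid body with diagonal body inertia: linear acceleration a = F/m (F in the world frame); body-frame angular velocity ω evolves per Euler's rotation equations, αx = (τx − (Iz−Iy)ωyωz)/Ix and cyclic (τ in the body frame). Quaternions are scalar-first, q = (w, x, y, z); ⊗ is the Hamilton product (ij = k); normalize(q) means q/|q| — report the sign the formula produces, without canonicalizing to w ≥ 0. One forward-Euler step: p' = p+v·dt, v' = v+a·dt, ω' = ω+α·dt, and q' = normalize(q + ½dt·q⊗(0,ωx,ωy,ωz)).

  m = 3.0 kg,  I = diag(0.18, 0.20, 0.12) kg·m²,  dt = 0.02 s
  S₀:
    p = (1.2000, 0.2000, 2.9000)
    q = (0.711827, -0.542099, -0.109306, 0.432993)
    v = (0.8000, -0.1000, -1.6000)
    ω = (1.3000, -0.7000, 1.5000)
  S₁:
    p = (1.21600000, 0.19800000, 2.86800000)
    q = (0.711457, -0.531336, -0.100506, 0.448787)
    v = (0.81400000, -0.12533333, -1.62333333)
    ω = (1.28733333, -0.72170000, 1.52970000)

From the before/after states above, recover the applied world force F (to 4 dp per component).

Δv = v₁−v₀ = (0.01400000, -0.02533333, -0.02333333)
applied force F = (2.1000, -3.8000, -3.5000)

F = (2.1000, -3.8000, -3.5000)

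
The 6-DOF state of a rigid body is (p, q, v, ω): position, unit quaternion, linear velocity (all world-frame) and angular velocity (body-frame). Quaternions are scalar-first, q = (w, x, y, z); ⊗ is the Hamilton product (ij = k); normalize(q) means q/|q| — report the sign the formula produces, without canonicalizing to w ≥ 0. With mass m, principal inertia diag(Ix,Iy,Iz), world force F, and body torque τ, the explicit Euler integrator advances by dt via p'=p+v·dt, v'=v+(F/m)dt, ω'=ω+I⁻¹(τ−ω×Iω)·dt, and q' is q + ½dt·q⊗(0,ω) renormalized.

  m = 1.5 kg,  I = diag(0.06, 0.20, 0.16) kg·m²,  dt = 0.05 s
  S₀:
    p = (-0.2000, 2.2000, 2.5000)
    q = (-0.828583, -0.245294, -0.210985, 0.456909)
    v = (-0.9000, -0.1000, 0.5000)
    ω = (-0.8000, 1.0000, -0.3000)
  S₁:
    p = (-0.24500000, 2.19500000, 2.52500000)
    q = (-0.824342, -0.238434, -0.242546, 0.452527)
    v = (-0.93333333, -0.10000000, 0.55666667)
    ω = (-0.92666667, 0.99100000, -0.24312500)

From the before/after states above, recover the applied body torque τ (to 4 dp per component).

Δω = ω₁−ω₀ = (-0.12666667, -0.00900000, 0.05687500)
gyro term ω₀×Iω₀ = (0.0120, -0.0240, -0.1120)
applied torque τ = (-0.1400, -0.0600, 0.0700)

τ = (-0.1400, -0.0600, 0.0700)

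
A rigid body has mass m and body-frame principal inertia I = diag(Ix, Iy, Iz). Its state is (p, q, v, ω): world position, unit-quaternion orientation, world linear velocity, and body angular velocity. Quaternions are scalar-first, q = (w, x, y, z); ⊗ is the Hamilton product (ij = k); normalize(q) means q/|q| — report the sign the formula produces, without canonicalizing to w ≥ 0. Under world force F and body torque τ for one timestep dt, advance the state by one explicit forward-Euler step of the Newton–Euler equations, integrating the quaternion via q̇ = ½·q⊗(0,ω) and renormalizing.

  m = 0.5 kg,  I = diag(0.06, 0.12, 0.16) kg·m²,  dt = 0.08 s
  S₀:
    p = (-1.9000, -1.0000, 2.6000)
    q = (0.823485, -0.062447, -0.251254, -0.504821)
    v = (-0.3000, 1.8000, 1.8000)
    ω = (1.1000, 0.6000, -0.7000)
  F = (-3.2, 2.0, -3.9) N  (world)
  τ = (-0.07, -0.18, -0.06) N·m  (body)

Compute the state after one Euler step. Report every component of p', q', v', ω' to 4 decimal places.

p' = (-1.9240, -0.8560, 2.7440)
q' = (0.8168, -0.0071, -0.2550, -0.5175)
v' = (-0.8120, 2.1200, 1.1760)
ω' = (1.0291, 0.4287, -0.7498)

ω×(Iω) gyroscopic = (-0.0168, 0.0770, 0.0396)
angular accel α = (-0.8867, -2.1417, -0.6225)
ω + α·dt = (1.0291, 0.4287, -0.7498)
Hamilton product q⊗(0,ω) = (-0.1339306, 1.3846039, -0.1049250, -0.3375283)
q' = normalize(q + ½dt·q⊗(0,ω)) = (0.8168, -0.0071, -0.2550, -0.5175)
p + v·dt = (-1.9240, -0.8560, 2.7440)
v' = v + a·dt = (-0.8120, 2.1200, 1.1760)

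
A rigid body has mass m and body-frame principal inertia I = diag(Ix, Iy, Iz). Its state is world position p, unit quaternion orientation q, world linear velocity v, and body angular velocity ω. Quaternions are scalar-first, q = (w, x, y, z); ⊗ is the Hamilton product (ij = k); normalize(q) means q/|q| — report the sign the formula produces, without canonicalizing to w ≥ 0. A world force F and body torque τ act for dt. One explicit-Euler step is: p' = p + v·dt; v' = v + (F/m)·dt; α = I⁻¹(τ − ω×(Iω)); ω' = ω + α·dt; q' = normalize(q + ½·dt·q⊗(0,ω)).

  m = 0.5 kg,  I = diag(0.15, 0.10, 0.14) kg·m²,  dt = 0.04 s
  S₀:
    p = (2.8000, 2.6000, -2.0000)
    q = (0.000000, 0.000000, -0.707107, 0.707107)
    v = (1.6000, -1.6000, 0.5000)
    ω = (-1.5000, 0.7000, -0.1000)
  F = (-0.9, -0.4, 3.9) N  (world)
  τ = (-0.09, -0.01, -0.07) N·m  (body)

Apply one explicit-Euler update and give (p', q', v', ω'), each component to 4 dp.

p' = (2.8640, 2.5360, -1.9800)
q' = (0.0113, -0.0085, -0.7279, 0.6855)
v' = (1.5280, -1.6320, 0.8120)
ω' = (-1.5233, 0.6954, -0.1350)

p' = p + v·dt = (2.8640, 2.5360, -1.9800)
v' = v + a·dt = (1.5280, -1.6320, 0.8120)
α = I⁻¹(τ − ω×Iω) = (-0.5813, -0.1150, -0.8750)
ω' = ω + α·dt = (-1.5233, 0.6954, -0.1350)
q⊗(0,ω) = (0.5656856, -0.4242642, -1.0606605, -1.0606605)
q' = normalize(q + ½dt·q⊗(0,ω)) = (0.0113, -0.0085, -0.7279, 0.6855)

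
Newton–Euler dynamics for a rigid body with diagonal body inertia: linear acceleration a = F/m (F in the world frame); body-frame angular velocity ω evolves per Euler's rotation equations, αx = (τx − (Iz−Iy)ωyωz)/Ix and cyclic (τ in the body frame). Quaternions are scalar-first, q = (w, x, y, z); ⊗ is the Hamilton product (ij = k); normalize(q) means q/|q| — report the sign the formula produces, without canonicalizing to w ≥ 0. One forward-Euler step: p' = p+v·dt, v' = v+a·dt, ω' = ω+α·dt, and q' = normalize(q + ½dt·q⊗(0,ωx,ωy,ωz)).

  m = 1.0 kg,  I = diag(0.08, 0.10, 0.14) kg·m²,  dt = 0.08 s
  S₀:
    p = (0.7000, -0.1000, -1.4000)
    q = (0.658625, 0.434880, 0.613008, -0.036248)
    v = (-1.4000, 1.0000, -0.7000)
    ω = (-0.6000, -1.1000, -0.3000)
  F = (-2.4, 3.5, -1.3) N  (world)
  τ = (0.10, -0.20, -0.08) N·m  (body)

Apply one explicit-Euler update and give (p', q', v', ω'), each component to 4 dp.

p' = (0.5880, -0.0200, -1.4560)
q' = (0.6947, 0.4096, 0.5893, -0.0485)
v' = (-1.5920, 1.2800, -0.8040)
ω' = (-0.5132, -1.2514, -0.3533)

angular accel α = (1.0850, -1.8920, -0.6657)
new body rate ω' = (-0.5132, -1.2514, -0.3533)
Hamilton product q⊗(0,ω) = (0.9243624, -0.6189502, -0.5722747, -0.3081507)
updated quaternion q' = (0.6947, 0.4096, 0.5893, -0.0485)
a = F/m = (-2.4000, 3.5000, -1.3000)
p' = p + v·dt = (0.5880, -0.0200, -1.4560)
new velocity v' = (-1.5920, 1.2800, -0.8040)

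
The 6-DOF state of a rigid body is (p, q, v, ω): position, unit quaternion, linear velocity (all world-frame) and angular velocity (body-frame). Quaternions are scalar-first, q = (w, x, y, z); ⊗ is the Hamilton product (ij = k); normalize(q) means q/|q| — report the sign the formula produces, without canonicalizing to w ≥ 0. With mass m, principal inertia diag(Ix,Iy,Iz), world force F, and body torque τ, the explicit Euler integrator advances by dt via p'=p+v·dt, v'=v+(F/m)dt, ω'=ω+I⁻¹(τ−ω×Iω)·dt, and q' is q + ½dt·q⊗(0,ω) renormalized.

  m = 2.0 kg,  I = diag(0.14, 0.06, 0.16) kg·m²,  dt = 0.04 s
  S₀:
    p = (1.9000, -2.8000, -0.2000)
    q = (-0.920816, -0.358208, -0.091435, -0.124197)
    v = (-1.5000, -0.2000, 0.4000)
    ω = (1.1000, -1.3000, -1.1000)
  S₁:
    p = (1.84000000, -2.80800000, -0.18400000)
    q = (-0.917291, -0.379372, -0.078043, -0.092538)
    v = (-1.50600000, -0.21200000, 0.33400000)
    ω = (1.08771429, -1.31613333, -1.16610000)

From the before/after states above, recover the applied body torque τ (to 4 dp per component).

τ = (0.1000, 0.0000, -0.1500)

ω₁ − ω₀ = (-0.01228571, -0.01613333, -0.06610000)
gyro term ω₀×Iω₀ = (0.1430, 0.0242, 0.1144)
τ = I·(Δω/dt) + ω₀×(Iω₀) = (0.1000, 0.0000, -0.1500)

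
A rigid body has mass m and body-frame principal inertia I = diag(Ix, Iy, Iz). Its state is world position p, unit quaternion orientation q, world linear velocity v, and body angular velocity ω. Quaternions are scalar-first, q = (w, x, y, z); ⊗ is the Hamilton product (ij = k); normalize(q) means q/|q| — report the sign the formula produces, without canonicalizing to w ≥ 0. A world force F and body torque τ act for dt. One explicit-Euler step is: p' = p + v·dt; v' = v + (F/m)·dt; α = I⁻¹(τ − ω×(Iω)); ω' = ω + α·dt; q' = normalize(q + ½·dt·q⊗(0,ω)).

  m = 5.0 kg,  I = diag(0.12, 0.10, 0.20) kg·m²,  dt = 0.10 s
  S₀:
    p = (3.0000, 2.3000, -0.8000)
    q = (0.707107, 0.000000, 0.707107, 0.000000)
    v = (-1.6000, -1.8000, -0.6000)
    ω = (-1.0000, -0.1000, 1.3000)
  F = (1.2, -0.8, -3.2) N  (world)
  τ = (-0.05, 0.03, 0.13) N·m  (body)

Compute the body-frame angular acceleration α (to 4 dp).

ω×(Iω) gyroscopic = (-0.0130, 0.1040, -0.0020)
(τ − ω×Iω)/I = (-0.3083, -0.7400, 0.6600)

α = (-0.3083, -0.7400, 0.6600)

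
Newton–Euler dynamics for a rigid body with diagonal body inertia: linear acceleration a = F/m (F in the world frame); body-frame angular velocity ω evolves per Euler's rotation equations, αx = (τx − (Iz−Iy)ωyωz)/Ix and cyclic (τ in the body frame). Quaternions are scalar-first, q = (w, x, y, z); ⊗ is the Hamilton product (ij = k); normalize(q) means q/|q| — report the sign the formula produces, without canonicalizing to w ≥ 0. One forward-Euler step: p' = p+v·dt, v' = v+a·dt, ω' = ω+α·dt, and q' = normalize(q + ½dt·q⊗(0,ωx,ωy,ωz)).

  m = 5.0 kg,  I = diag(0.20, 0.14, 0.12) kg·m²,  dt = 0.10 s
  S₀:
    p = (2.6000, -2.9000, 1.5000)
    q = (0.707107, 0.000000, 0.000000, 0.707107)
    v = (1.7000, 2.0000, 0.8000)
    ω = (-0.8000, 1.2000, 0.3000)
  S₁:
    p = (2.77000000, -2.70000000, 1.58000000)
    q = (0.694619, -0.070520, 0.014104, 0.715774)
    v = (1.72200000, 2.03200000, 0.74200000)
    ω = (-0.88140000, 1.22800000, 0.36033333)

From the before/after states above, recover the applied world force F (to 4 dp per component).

F = (1.1000, 1.6000, -2.9000)

velocity change Δv = (0.02200000, 0.03200000, -0.05800000)
F = m·Δv/dt = (1.1000, 1.6000, -2.9000)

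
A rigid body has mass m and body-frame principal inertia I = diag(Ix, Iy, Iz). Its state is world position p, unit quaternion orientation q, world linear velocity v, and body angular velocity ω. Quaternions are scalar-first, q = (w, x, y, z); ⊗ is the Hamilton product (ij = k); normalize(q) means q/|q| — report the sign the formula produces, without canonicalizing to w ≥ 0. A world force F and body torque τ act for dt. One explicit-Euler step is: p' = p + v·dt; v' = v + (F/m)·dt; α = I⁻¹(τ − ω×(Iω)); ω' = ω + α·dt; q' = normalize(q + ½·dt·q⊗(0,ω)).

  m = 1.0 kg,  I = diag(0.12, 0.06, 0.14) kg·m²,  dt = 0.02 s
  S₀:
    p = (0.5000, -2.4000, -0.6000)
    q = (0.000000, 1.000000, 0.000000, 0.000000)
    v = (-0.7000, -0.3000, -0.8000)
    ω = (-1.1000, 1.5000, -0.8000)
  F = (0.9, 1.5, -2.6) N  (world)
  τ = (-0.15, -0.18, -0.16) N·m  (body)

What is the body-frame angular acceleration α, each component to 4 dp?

α = (-0.4500, -2.7067, -1.8500)

gyro term ω×Iω = (-0.0960, -0.0176, 0.0990)
angular accel α = (-0.4500, -2.7067, -1.8500)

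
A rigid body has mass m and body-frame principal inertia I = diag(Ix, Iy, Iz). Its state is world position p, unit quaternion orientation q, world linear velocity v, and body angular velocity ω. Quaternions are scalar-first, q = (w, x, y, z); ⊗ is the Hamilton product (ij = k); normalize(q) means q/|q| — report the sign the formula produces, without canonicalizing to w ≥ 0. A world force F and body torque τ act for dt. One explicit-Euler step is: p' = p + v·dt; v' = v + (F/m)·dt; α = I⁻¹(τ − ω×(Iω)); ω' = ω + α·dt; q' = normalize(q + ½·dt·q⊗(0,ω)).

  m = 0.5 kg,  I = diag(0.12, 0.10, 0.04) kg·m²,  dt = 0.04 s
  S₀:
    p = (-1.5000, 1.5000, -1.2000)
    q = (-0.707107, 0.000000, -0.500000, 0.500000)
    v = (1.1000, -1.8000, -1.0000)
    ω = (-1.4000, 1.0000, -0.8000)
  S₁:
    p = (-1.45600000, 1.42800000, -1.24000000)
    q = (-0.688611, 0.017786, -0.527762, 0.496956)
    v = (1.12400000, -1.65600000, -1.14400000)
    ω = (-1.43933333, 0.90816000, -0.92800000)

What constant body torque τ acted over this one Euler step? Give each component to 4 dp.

τ = (-0.0700, -0.1400, -0.1000)

ω₁ − ω₀ = (-0.03933333, -0.09184000, -0.12800000)
applied torque τ = (-0.0700, -0.1400, -0.1000)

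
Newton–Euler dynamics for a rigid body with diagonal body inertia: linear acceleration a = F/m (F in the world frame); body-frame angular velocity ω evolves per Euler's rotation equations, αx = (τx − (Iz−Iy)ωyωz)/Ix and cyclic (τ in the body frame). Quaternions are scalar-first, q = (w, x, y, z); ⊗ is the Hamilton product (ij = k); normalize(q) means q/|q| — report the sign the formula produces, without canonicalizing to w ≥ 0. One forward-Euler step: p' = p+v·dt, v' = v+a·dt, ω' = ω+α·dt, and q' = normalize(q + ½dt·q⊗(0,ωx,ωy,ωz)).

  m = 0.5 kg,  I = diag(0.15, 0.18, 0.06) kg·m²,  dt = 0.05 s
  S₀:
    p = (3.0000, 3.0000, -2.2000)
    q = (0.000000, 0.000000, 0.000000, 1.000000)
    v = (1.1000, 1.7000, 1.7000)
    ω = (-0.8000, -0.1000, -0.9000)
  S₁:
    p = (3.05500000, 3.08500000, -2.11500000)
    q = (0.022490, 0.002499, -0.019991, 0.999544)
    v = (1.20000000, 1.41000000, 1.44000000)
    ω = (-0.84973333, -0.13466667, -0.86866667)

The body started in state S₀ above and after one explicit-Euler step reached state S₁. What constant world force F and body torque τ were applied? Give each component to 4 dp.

F = (1.0000, -2.9000, -2.6000)
τ = (-0.1600, -0.0600, 0.0400)

v₁ − v₀ = (0.10000000, -0.29000000, -0.26000000)
m·(v₁−v₀)/dt = (1.0000, -2.9000, -2.6000)
rate change Δω = (-0.04973333, -0.03466667, 0.03133333)
τ = I·(Δω/dt) + ω₀×(Iω₀) = (-0.1600, -0.0600, 0.0400)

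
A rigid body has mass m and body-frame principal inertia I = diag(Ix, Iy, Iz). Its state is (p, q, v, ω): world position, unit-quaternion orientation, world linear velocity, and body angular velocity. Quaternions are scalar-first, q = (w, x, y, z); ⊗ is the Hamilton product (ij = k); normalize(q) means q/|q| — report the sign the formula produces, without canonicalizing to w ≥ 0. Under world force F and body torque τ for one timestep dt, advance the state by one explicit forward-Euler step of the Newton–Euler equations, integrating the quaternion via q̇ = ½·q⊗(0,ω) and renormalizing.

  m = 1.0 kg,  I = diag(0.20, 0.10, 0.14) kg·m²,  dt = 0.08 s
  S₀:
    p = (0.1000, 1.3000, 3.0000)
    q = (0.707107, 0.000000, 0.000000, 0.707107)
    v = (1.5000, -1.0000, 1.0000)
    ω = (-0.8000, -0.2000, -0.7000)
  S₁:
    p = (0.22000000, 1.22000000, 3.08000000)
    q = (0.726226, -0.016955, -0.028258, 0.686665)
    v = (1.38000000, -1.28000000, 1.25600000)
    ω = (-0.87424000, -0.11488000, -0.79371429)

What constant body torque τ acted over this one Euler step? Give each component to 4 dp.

Δω = ω₁−ω₀ = (-0.07424000, 0.08512000, -0.09371429)
gyro term ω₀×Iω₀ = (0.0056, 0.0336, -0.0160)
applied torque τ = (-0.1800, 0.1400, -0.1800)

τ = (-0.1800, 0.1400, -0.1800)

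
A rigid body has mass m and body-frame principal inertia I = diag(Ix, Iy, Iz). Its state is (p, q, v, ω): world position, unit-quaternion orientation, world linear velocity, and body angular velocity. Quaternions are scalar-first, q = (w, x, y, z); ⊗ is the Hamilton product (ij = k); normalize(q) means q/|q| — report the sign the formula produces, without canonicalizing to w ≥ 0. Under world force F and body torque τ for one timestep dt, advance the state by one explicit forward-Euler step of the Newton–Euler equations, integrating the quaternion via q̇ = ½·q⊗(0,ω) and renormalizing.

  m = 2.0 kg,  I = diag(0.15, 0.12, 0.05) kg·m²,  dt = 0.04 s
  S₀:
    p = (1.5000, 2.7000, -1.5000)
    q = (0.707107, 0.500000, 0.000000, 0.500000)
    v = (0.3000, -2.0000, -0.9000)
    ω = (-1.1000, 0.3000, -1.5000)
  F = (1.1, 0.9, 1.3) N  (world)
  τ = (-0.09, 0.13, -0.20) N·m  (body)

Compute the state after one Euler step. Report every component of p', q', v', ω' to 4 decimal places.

a = (0.5500, 0.4500, 0.6500)
p + v·dt = (1.5120, 2.6200, -1.5360)
v' = v + a·dt = (0.3220, -1.9820, -0.8740)
gyro term ω×Iω = (0.0315, 0.1650, 0.0099)
(τ − ω×Iω)/I = (-0.8100, -0.2917, -4.1980)
ω + α·dt = (-1.1324, 0.2883, -1.6679)
Hamilton product q⊗(0,ω) = (1.3000000, -0.9278177, 0.4121321, -0.9106605)
q + ½dt·q⊗(0,ω), renormalized = (0.7326, 0.4811, 0.0082, 0.4814)

p' = (1.5120, 2.6200, -1.5360)
q' = (0.7326, 0.4811, 0.0082, 0.4814)
v' = (0.3220, -1.9820, -0.8740)
ω' = (-1.1324, 0.2883, -1.6679)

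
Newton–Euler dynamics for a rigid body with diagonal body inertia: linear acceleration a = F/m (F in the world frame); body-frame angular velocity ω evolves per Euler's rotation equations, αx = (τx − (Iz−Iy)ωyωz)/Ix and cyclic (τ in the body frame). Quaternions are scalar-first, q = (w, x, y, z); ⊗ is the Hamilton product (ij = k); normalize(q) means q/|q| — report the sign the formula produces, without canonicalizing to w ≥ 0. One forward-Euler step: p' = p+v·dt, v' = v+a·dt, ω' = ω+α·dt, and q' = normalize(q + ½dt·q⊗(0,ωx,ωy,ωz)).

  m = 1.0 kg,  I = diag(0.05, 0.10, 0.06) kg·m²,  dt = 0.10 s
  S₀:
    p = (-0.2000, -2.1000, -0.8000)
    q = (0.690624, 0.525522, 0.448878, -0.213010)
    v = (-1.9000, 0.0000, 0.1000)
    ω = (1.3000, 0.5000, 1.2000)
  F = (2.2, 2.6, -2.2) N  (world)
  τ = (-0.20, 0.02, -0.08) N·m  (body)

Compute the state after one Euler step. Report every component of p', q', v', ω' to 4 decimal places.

p' = (-0.3900, -2.1000, -0.7900)
q' = (0.6553, 0.6001, 0.4190, -0.1868)
v' = (-1.6800, 0.2600, -0.1200)
ω' = (0.9480, 0.5356, 1.0125)

a = F/m = (2.2000, 2.6000, -2.2000)
p + v·dt = (-0.3900, -2.1000, -0.7900)
v + (F/m)dt = (-1.6800, 0.2600, -0.1200)
ω×(Iω) gyroscopic = (-0.0240, -0.0156, 0.0325)
α = I⁻¹(τ − ω×Iω) = (-3.5200, 0.3560, -1.8750)
ω' = ω + α·dt = (0.9480, 0.5356, 1.0125)
2q̇ = q⊗(0,ω) = (-0.6520056, 1.5429698, -0.5622274, 0.5079684)
q' = normalize(q + ½dt·q⊗(0,ω)) = (0.6553, 0.6001, 0.4190, -0.1868)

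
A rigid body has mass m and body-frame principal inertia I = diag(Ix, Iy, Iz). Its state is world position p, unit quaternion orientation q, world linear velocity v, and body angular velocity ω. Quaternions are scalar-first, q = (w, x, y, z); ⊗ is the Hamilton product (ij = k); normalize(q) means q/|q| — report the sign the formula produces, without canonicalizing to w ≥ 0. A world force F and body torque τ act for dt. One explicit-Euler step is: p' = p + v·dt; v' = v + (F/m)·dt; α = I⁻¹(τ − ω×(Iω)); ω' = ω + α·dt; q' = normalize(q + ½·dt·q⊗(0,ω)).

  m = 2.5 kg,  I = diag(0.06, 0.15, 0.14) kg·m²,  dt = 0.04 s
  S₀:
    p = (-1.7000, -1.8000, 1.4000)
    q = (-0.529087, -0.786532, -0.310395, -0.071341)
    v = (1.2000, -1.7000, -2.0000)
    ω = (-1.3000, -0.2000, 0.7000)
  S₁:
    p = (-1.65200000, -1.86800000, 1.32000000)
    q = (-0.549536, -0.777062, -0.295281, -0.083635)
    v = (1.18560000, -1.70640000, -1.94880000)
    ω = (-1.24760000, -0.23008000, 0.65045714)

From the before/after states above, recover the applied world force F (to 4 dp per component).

F = (-0.9000, -0.4000, 3.2000)

v₁ − v₀ = (-0.01440000, -0.00640000, 0.05120000)
applied force F = (-0.9000, -0.4000, 3.2000)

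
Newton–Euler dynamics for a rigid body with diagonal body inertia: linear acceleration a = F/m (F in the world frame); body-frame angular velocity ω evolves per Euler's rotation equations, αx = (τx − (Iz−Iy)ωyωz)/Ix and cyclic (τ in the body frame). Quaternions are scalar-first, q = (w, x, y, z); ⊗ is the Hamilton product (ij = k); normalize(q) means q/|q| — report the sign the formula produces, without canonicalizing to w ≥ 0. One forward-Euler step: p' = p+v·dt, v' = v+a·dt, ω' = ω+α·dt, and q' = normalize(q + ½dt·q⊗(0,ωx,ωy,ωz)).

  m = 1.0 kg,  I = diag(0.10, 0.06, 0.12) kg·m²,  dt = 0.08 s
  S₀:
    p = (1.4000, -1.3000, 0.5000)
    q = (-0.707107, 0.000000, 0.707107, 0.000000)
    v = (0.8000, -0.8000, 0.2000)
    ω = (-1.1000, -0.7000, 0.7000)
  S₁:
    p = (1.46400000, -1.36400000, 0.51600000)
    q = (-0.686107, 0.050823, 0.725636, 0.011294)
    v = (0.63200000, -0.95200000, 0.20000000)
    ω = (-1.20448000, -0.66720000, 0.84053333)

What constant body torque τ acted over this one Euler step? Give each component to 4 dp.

τ = (-0.1600, 0.0400, 0.1800)

ω₁ − ω₀ = (-0.10448000, 0.03280000, 0.14053333)
ω₀×(Iω₀) = (-0.0294, 0.0154, -0.0308)
τ = I·(Δω/dt) + ω₀×(Iω₀) = (-0.1600, 0.0400, 0.1800)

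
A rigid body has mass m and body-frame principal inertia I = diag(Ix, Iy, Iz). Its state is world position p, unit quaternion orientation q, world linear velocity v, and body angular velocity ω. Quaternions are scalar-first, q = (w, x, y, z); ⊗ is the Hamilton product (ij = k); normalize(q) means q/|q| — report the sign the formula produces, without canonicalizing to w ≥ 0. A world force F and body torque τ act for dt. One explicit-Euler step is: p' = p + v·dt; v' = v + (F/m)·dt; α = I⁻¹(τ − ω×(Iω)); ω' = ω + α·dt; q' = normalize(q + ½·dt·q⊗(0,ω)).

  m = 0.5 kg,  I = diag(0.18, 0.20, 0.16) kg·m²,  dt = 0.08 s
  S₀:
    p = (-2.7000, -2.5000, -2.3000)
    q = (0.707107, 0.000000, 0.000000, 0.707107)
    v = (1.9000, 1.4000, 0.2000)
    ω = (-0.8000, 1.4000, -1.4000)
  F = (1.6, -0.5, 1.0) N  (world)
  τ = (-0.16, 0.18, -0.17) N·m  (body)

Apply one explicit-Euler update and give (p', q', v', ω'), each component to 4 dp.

p' = (-2.5480, -2.3880, -2.2840)
q' = (0.7440, -0.0620, 0.0169, 0.6651)
v' = (2.1560, 1.3200, 0.3600)
ω' = (-0.9060, 1.4630, -1.4738)

α = I⁻¹(τ − ω×Iω) = (-1.3244, 0.7880, -0.9225)
ω + α·dt = (-0.9060, 1.4630, -1.4738)
Hamilton product q⊗(0,ω) = (0.9899498, -1.5556354, 0.4242642, -0.9899498)
q + ½dt·q⊗(0,ω), renormalized = (0.7440, -0.0620, 0.0169, 0.6651)
a = F/m = (3.2000, -1.0000, 2.0000)
new position p' = (-2.5480, -2.3880, -2.2840)
v + (F/m)dt = (2.1560, 1.3200, 0.3600)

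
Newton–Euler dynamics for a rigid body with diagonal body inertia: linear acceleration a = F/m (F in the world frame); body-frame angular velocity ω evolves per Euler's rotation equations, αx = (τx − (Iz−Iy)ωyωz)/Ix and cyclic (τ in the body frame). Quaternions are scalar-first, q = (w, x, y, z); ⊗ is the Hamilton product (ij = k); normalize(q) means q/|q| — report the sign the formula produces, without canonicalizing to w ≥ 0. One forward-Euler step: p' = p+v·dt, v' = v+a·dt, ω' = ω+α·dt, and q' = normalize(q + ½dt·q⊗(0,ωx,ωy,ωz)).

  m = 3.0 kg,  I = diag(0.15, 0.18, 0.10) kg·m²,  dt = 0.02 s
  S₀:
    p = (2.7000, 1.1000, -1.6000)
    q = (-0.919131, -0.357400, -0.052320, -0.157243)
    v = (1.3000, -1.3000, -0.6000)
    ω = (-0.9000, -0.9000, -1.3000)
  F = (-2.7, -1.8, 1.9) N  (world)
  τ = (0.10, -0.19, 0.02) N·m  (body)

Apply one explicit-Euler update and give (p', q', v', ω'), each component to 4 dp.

p' = (2.7260, 1.0740, -1.6120)
q' = (-0.9247, -0.3498, -0.0473, -0.1425)
v' = (1.2820, -1.3120, -0.5873)
ω' = (-0.8742, -0.9276, -1.3009)

ω×(Iω) gyroscopic = (-0.0936, 0.0585, 0.0243)
(τ − ω×Iω)/I = (1.2907, -1.3806, -0.0430)
new body rate ω' = (-0.8742, -0.9276, -1.3009)
q⊗(0,ω) = (-0.5731639, 0.7537152, 0.5041166, 1.4694423)
q' = normalize(q + ½dt·q⊗(0,ω)) = (-0.9247, -0.3498, -0.0473, -0.1425)
a = F/m = (-0.9000, -0.6000, 0.6333)
p' = p + v·dt = (2.7260, 1.0740, -1.6120)
new velocity v' = (1.2820, -1.3120, -0.5873)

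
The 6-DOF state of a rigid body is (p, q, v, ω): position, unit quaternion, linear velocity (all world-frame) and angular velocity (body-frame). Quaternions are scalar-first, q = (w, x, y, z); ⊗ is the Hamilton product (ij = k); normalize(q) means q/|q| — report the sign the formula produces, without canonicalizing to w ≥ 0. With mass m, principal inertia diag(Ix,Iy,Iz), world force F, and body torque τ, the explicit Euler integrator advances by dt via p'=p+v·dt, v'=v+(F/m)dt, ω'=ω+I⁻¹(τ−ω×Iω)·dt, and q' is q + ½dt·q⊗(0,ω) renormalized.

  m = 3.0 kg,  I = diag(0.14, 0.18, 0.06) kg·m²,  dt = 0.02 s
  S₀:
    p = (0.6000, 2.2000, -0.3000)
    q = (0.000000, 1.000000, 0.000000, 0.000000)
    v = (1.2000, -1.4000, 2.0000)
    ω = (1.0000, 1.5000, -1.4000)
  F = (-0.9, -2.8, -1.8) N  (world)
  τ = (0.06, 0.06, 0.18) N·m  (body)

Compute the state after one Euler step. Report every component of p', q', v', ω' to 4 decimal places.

p' = p + v·dt = (0.6240, 2.1720, -0.2600)
new velocity v' = (1.1940, -1.4187, 1.9880)
precession coupling ω×(Iω) = (0.2520, -0.1120, 0.0600)
α = I⁻¹(τ − ω×Iω) = (-1.3714, 0.9556, 2.0000)
ω + α·dt = (0.9726, 1.5191, -1.3600)
q⊗(0,ω) = (-1.0000000, 0.0000000, 1.4000000, 1.5000000)
updated quaternion q' = (-0.0100, 0.9997, 0.0140, 0.0150)

p' = (0.6240, 2.1720, -0.2600)
q' = (-0.0100, 0.9997, 0.0140, 0.0150)
v' = (1.1940, -1.4187, 1.9880)
ω' = (0.9726, 1.5191, -1.3600)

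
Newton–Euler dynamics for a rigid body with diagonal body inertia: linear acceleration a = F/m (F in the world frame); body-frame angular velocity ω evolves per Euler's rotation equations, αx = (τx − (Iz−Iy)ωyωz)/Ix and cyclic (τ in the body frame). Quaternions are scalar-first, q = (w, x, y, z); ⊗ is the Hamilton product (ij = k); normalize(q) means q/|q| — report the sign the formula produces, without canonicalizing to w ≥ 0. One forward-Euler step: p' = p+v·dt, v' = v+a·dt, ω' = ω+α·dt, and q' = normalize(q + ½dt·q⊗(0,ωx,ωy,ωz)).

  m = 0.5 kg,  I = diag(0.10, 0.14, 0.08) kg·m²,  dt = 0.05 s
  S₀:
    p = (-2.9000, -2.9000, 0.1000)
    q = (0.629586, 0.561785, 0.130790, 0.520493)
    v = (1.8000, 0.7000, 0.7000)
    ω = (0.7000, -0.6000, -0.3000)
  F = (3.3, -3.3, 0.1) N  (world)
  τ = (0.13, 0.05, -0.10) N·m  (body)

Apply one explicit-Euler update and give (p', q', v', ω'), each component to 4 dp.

precession coupling ω×(Iω) = (-0.0108, -0.0042, -0.0168)
(τ − ω×Iω)/I = (1.4080, 0.3871, -1.0400)
new body rate ω' = (0.7704, -0.5806, -0.3520)
Hamilton product q⊗(0,ω) = (-0.1586276, 0.7137690, 0.1551290, -0.6174998)
updated quaternion q' = (0.6254, 0.5795, 0.1346, 0.5049)
a = (6.6000, -6.6000, 0.2000)
new position p' = (-2.8100, -2.8650, 0.1350)
v + (F/m)dt = (2.1300, 0.3700, 0.7100)

p' = (-2.8100, -2.8650, 0.1350)
q' = (0.6254, 0.5795, 0.1346, 0.5049)
v' = (2.1300, 0.3700, 0.7100)
ω' = (0.7704, -0.5806, -0.3520)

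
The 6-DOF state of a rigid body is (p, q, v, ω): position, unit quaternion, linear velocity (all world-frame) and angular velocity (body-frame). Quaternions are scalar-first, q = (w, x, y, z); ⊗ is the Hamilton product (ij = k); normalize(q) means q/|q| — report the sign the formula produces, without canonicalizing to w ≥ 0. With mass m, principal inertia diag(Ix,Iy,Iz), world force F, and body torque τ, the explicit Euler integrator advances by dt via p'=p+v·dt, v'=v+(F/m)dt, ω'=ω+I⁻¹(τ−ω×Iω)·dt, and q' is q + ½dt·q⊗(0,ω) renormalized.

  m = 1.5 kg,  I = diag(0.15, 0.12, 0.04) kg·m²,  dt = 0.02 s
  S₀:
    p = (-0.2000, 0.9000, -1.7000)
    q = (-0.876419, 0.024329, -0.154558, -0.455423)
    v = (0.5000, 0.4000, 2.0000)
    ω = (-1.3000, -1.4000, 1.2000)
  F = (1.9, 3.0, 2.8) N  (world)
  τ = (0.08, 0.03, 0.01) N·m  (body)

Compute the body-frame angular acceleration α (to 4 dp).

gyro term ω×Iω = (0.1344, -0.1716, -0.0546)
(τ − ω×Iω)/I = (-0.3627, 1.6800, 1.6150)

α = (-0.3627, 1.6800, 1.6150)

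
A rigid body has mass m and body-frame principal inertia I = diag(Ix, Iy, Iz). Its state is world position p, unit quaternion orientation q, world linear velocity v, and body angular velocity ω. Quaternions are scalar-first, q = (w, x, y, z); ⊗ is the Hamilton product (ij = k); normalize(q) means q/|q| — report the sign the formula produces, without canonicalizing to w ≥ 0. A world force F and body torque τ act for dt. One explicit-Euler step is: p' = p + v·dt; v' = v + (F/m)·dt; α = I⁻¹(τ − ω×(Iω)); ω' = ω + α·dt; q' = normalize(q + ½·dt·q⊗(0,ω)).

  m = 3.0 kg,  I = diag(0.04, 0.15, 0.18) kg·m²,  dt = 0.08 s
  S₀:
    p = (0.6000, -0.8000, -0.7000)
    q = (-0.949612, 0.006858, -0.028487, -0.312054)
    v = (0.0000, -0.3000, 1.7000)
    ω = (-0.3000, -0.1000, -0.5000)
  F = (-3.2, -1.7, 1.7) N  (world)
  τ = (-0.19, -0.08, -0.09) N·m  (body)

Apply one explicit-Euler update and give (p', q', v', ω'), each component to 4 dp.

p + v·dt = (0.6000, -0.8240, -0.5640)
v' = v + a·dt = (-0.0853, -0.3453, 1.7453)
precession coupling ω×(Iω) = (0.0015, -0.0210, 0.0033)
α = I⁻¹(τ − ω×Iω) = (-4.7875, -0.3933, -0.5183)
new body rate ω' = (-0.6830, -0.1315, -0.5415)
q⊗(0,ω) = (-0.1568183, 0.2679217, 0.1920064, 0.4655741)
updated quaternion q' = (-0.9556, 0.0176, -0.0208, -0.2933)

p' = (0.6000, -0.8240, -0.5640)
q' = (-0.9556, 0.0176, -0.0208, -0.2933)
v' = (-0.0853, -0.3453, 1.7453)
ω' = (-0.6830, -0.1315, -0.5415)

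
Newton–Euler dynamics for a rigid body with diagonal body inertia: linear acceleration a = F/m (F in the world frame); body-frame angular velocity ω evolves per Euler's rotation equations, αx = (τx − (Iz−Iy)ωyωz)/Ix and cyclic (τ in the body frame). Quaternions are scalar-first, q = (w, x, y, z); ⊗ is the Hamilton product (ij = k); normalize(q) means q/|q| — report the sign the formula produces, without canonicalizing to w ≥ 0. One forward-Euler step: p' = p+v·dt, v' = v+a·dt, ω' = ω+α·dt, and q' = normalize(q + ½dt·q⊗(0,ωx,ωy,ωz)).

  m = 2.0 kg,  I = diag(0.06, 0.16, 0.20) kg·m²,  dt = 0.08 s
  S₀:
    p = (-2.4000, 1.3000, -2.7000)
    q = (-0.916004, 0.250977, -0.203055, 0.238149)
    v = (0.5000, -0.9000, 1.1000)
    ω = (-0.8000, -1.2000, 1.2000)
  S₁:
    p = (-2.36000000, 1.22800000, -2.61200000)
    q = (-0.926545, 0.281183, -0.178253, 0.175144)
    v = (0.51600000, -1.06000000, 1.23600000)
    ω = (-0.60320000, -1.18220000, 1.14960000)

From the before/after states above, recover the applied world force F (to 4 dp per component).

Δv = v₁−v₀ = (0.01600000, -0.16000000, 0.13600000)
F = m·Δv/dt = (0.4000, -4.0000, 3.4000)

F = (0.4000, -4.0000, 3.4000)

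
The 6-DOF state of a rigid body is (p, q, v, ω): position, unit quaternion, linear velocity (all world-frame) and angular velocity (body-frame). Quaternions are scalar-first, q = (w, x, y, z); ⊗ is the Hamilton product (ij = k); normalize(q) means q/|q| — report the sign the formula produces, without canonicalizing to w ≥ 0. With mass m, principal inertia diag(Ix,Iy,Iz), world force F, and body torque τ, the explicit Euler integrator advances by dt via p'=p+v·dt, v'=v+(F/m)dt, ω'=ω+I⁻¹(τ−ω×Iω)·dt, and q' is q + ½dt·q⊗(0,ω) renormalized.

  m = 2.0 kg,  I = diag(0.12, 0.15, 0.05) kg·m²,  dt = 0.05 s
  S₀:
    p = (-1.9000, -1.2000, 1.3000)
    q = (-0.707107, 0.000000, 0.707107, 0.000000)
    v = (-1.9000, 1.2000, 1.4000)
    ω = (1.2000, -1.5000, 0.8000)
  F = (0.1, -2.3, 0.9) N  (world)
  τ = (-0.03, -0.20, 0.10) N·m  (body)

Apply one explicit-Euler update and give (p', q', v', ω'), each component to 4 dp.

precession coupling ω×(Iω) = (0.1200, 0.0672, -0.0540)
angular accel α = (-1.2500, -1.7813, 3.0800)
ω' = ω + α·dt = (1.1375, -1.5891, 0.9540)
2q̇ = q⊗(0,ω) = (1.0606605, -0.2828428, 1.0606605, -1.4142140)
updated quaternion q' = (-0.6797, -0.0071, 0.7326, -0.0353)
a = F/m = (0.0500, -1.1500, 0.4500)
p + v·dt = (-1.9950, -1.1400, 1.3700)
v' = v + a·dt = (-1.8975, 1.1425, 1.4225)

p' = (-1.9950, -1.1400, 1.3700)
q' = (-0.6797, -0.0071, 0.7326, -0.0353)
v' = (-1.8975, 1.1425, 1.4225)
ω' = (1.1375, -1.5891, 0.9540)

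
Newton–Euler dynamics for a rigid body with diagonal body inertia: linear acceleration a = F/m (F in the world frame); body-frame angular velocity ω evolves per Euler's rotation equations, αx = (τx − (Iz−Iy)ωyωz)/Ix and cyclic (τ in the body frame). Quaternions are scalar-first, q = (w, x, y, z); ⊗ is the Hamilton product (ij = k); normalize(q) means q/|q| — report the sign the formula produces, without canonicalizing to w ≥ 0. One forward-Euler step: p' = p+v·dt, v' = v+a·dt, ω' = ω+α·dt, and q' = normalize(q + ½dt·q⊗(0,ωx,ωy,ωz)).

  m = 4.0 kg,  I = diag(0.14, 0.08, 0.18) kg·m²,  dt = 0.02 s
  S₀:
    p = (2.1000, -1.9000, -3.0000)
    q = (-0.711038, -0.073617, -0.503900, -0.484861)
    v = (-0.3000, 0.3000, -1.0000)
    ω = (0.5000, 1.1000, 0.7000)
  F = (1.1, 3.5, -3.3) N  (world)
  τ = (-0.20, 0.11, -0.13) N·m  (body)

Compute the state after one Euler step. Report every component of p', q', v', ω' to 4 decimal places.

p' = (2.0940, -1.8940, -3.0200)
q' = (-0.7017, -0.0754, -0.5136, -0.4881)
v' = (-0.2945, 0.3175, -1.0165)
ω' = (0.4604, 1.1310, 0.6892)

a = (0.2750, 0.8750, -0.8250)
p + v·dt = (2.0940, -1.8940, -3.0200)
v' = v + a·dt = (-0.2945, 0.3175, -1.0165)
α = I⁻¹(τ − ω×Iω) = (-1.9786, 1.5500, -0.5389)
ω' = ω + α·dt = (0.4604, 1.1310, 0.6892)
q⊗(0,ω) = (0.9305012, -0.1749019, -0.9730404, -0.3267553)
q' = normalize(q + ½dt·q⊗(0,ω)) = (-0.7017, -0.0754, -0.5136, -0.4881)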